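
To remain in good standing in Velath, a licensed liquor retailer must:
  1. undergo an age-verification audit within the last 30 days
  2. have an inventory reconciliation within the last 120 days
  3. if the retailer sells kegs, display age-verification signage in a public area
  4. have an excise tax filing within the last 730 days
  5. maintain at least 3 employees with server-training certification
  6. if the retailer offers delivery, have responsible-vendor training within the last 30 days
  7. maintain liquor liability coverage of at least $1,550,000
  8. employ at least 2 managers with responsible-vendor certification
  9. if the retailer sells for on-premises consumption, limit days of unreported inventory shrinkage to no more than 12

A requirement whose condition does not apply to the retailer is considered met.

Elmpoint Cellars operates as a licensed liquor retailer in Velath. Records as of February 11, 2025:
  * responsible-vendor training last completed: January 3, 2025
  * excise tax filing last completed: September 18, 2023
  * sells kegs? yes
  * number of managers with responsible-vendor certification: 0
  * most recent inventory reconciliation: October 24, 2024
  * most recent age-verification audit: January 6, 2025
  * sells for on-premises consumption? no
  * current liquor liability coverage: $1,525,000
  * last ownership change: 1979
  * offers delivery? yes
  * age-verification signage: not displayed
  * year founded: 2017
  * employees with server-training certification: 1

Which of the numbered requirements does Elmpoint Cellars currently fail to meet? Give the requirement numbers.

1, 3, 5, 6, 7, 8

1. age-verification audit 36 days ago vs limit 30 → not met
2. inventory reconciliation 110 days ago vs limit 120 → met
3. condition 'sells kegs' holds; age-verification signage absent → not met
4. excise tax filing 512 days ago vs limit 730 → met
5. employees with server-training certification 1 < 3 → not met
6. condition 'offers delivery' holds; responsible-vendor training 39 days ago vs limit 30 → not met
7. liquor liability coverage $1,525,000 < $1,550,000 → not met
8. managers with responsible-vendor certification 0 < 2 → not met
9. condition 'sells for on-premises consumption' does not hold → requirement n/a → met
Not met: 1, 3, 5, 6, 7, 8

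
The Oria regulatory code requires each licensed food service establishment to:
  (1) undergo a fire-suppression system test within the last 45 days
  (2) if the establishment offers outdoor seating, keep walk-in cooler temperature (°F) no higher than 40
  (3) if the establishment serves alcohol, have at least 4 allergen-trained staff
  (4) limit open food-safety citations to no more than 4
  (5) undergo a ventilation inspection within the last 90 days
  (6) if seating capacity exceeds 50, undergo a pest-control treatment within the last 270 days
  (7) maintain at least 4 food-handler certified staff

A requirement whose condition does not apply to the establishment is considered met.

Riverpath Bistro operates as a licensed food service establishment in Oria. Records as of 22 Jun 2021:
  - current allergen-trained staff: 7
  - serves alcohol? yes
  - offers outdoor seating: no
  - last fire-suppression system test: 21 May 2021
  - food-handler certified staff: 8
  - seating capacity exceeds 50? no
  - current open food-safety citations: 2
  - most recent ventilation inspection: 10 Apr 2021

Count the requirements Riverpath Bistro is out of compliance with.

0

1. fire-suppression system test 32 days ago vs limit 45 → met
2. condition 'offers outdoor seating' does not hold → requirement n/a → met
3. condition 'serves alcohol' holds; allergen-trained staff 7 ≥ 4 → met
4. open food-safety citations 2 ≤ 4 → met
5. ventilation inspection 73 days ago vs limit 90 → met
6. condition 'seating capacity exceeds 50' does not hold → requirement n/a → met
7. food-handler certified staff 8 ≥ 4 → met
Not met: 0 of 7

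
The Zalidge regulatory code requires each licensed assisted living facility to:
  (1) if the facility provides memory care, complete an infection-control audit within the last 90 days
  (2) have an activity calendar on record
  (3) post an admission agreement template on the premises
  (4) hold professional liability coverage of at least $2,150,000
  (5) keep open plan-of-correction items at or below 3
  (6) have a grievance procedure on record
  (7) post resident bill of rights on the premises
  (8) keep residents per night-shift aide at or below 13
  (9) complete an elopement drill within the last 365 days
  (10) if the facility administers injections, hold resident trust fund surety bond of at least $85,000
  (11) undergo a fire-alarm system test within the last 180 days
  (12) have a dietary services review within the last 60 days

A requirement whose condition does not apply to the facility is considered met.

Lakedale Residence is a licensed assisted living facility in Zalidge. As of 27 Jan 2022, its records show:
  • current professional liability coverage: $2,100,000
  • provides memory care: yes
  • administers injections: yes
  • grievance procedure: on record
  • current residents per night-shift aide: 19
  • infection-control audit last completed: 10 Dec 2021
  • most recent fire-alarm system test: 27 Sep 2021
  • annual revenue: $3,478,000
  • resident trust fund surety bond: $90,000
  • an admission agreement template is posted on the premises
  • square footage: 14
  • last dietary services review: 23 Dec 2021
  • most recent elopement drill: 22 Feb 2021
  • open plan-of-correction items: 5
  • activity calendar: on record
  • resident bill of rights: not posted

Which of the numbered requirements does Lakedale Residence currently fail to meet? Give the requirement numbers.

1. condition 'provides memory care' holds; infection-control audit 48 days ago vs limit 90 → met
2. activity calendar present → met
3. admission agreement template present → met
4. professional liability coverage $2,100,000 < $2,150,000 → not met
5. open plan-of-correction items 5 > 3 → not met
6. grievance procedure present → met
7. resident bill of rights absent → not met
8. residents per night-shift aide 19 > 13 → not met
9. elopement drill 339 days ago vs limit 365 → met
10. condition 'administers injections' holds; resident trust fund surety bond $90,000 ≥ $85,000 → met
11. fire-alarm system test 122 days ago vs limit 180 → met
12. dietary services review 35 days ago vs limit 60 → met
Not met: 4, 5, 7, 8

4, 5, 7, 8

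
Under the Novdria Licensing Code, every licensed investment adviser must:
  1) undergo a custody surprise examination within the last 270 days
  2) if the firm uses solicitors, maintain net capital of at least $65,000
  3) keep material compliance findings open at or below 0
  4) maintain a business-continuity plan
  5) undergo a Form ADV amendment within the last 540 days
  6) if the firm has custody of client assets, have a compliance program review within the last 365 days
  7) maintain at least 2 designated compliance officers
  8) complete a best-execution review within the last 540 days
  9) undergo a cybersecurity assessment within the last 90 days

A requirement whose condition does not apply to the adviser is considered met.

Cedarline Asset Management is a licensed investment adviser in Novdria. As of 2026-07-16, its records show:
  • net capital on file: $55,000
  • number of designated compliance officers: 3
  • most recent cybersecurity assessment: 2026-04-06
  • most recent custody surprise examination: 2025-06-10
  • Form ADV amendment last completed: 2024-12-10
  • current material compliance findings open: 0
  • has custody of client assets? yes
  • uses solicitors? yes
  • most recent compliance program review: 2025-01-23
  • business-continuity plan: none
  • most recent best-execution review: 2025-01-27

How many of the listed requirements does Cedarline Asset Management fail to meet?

1. custody surprise examination 401 days ago vs limit 270 → not met
2. condition 'uses solicitors' holds; net capital $55,000 < $65,000 → not met
3. material compliance findings open 0 ≤ 0 → met
4. business-continuity plan absent → not met
5. Form ADV amendment 583 days ago vs limit 540 → not met
6. condition 'has custody of client assets' holds; compliance program review 539 days ago vs limit 365 → not met
7. designated compliance officers 3 ≥ 2 → met
8. best-execution review 535 days ago vs limit 540 → met
9. cybersecurity assessment 101 days ago vs limit 90 → not met
Not met: 6 of 9

6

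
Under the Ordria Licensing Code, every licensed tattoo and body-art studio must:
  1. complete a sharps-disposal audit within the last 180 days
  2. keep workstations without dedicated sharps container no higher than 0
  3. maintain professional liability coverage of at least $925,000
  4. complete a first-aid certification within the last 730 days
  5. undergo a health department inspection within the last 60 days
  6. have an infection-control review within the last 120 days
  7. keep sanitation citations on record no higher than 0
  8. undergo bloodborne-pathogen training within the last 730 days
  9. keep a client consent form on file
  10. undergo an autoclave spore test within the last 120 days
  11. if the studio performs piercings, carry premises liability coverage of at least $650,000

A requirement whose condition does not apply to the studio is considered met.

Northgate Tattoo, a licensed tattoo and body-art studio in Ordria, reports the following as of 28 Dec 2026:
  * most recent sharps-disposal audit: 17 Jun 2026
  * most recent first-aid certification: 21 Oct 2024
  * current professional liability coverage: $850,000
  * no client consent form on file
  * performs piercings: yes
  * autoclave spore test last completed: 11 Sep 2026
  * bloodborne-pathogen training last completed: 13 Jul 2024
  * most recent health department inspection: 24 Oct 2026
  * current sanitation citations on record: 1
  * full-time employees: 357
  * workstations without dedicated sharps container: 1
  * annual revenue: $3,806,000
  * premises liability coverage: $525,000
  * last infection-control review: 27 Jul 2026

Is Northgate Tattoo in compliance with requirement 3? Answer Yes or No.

3. professional liability coverage $850,000 < $925,000 → not met

No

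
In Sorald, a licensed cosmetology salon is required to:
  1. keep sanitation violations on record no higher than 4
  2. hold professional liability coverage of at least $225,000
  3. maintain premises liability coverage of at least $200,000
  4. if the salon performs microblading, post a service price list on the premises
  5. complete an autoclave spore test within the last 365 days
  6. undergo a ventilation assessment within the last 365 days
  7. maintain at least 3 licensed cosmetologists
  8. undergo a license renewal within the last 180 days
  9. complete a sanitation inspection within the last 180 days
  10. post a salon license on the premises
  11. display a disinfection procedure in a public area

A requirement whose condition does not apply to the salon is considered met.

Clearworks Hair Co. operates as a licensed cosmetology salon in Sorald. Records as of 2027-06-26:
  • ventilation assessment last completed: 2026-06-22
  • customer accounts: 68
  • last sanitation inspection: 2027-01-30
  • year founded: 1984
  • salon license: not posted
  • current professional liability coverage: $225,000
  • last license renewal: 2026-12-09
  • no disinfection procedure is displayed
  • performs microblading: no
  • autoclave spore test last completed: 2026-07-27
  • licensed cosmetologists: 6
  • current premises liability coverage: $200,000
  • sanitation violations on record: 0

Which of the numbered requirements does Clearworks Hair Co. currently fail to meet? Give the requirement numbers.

1. sanitation violations on record 0 ≤ 4 → met
2. professional liability coverage $225,000 ≥ $225,000 → met
3. premises liability coverage $200,000 ≥ $200,000 → met
4. condition 'performs microblading' does not hold → requirement n/a → met
5. autoclave spore test 334 days ago vs limit 365 → met
6. ventilation assessment 369 days ago vs limit 365 → not met
7. licensed cosmetologists 6 ≥ 3 → met
8. license renewal 199 days ago vs limit 180 → not met
9. sanitation inspection 147 days ago vs limit 180 → met
10. salon license absent → not met
11. disinfection procedure absent → not met
Not met: 6, 8, 10, 11

6, 8, 10, 11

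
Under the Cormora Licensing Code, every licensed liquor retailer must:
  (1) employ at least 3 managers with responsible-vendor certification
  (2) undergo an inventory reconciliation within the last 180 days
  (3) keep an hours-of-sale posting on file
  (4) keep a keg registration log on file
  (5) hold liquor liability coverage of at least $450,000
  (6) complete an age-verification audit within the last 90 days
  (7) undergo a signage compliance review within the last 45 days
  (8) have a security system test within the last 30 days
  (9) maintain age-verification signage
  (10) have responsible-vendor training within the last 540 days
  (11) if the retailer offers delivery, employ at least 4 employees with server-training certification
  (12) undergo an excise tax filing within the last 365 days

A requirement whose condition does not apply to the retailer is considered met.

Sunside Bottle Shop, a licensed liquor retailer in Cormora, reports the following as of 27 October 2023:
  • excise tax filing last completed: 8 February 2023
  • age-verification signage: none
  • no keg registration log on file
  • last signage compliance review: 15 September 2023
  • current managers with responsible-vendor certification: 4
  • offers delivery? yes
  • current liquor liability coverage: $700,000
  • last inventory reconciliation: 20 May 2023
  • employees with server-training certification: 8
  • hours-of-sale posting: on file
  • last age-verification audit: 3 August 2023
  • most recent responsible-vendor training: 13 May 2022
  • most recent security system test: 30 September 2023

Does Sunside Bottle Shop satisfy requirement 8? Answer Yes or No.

Yes

8. security system test 27 days ago vs limit 30 → met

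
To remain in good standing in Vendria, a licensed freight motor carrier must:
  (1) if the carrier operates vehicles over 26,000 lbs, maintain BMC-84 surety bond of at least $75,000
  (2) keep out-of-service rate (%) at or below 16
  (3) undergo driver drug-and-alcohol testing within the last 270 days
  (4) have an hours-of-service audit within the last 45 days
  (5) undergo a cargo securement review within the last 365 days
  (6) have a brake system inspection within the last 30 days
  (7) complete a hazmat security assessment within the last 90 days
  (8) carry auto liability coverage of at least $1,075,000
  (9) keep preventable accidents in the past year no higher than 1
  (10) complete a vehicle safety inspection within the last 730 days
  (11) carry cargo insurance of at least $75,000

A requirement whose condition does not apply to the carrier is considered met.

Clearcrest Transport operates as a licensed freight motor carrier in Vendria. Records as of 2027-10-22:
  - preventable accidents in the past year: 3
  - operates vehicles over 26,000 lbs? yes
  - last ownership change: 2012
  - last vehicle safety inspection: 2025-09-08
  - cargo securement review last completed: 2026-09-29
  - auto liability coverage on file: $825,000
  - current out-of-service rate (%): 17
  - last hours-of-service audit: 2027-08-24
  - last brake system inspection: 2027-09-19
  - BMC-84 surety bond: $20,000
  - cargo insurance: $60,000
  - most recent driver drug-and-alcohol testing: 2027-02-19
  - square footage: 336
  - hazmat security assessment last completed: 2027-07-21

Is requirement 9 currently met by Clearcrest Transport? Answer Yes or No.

No

9. preventable accidents in the past year 3 > 1 → not met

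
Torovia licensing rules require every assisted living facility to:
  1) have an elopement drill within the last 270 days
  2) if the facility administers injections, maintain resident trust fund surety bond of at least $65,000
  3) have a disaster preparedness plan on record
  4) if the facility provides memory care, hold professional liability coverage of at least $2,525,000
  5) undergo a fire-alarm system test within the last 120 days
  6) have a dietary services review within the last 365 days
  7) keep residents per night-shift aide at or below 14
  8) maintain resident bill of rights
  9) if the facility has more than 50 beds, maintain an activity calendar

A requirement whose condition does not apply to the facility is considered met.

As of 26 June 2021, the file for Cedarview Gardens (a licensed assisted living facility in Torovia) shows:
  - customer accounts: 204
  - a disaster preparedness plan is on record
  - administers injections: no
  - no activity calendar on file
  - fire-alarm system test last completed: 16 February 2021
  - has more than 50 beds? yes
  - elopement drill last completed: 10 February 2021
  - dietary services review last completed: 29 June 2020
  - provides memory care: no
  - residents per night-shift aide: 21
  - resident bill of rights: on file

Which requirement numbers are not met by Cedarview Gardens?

5, 7, 9

1. elopement drill 136 days ago vs limit 270 → met
2. condition 'administers injections' does not hold → requirement n/a → met
3. disaster preparedness plan present → met
4. condition 'provides memory care' does not hold → requirement n/a → met
5. fire-alarm system test 130 days ago vs limit 120 → not met
6. dietary services review 362 days ago vs limit 365 → met
7. residents per night-shift aide 21 > 14 → not met
8. resident bill of rights present → met
9. condition 'has more than 50 beds' holds; activity calendar absent → not met
Not met: 5, 7, 9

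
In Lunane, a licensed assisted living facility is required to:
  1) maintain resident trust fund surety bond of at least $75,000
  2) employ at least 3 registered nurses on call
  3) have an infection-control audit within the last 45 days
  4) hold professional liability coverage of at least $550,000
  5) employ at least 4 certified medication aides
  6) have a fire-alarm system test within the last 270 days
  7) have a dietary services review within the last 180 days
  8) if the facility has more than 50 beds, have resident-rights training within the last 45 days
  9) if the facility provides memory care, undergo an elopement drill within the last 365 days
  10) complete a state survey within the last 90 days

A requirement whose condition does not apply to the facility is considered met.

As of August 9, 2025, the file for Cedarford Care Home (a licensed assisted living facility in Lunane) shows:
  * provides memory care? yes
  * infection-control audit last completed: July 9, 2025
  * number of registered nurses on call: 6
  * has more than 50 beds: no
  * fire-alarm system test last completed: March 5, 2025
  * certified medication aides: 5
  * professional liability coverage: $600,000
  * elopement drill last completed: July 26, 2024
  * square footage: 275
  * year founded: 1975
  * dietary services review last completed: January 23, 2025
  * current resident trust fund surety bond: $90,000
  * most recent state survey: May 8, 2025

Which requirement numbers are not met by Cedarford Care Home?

1. resident trust fund surety bond $90,000 ≥ $75,000 → met
2. registered nurses on call 6 ≥ 3 → met
3. infection-control audit 31 days ago vs limit 45 → met
4. professional liability coverage $600,000 ≥ $550,000 → met
5. certified medication aides 5 ≥ 4 → met
6. fire-alarm system test 157 days ago vs limit 270 → met
7. dietary services review 198 days ago vs limit 180 → not met
8. condition 'has more than 50 beds' does not hold → requirement n/a → met
9. condition 'provides memory care' holds; elopement drill 379 days ago vs limit 365 → not met
10. state survey 93 days ago vs limit 90 → not met
Not met: 7, 9, 10

7, 9, 10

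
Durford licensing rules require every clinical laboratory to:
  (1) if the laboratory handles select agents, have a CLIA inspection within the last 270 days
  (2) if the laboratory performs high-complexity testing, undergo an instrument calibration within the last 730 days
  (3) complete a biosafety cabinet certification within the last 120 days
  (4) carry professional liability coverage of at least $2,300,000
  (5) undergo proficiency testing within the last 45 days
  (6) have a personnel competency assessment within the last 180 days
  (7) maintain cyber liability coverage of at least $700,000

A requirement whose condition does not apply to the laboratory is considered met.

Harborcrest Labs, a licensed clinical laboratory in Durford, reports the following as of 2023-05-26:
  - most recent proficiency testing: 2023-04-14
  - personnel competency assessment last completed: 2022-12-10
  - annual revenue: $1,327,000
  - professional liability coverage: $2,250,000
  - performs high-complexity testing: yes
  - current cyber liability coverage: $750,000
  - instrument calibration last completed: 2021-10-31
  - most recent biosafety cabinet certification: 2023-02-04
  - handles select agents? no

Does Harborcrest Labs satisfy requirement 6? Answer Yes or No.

6. personnel competency assessment 167 days ago vs limit 180 → met

Yes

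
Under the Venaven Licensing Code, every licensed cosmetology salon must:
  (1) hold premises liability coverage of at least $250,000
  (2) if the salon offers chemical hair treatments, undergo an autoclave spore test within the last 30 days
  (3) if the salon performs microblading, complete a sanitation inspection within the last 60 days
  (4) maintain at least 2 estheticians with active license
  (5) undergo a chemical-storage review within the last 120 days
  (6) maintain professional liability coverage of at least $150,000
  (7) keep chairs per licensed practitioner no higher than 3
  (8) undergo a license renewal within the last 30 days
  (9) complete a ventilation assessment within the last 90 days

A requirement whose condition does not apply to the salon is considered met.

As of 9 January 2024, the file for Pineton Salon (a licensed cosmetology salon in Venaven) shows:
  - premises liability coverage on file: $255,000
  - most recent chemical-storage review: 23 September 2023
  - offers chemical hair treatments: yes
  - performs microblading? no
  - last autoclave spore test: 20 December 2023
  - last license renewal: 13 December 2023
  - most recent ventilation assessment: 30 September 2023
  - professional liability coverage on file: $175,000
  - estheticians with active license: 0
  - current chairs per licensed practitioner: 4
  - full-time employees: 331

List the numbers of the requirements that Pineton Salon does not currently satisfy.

4, 7, 9

1. premises liability coverage $255,000 ≥ $250,000 → met
2. condition 'offers chemical hair treatments' holds; autoclave spore test 20 days ago vs limit 30 → met
3. condition 'performs microblading' does not hold → requirement n/a → met
4. estheticians with active license 0 < 2 → not met
5. chemical-storage review 108 days ago vs limit 120 → met
6. professional liability coverage $175,000 ≥ $150,000 → met
7. chairs per licensed practitioner 4 > 3 → not met
8. license renewal 27 days ago vs limit 30 → met
9. ventilation assessment 101 days ago vs limit 90 → not met
Not met: 4, 7, 9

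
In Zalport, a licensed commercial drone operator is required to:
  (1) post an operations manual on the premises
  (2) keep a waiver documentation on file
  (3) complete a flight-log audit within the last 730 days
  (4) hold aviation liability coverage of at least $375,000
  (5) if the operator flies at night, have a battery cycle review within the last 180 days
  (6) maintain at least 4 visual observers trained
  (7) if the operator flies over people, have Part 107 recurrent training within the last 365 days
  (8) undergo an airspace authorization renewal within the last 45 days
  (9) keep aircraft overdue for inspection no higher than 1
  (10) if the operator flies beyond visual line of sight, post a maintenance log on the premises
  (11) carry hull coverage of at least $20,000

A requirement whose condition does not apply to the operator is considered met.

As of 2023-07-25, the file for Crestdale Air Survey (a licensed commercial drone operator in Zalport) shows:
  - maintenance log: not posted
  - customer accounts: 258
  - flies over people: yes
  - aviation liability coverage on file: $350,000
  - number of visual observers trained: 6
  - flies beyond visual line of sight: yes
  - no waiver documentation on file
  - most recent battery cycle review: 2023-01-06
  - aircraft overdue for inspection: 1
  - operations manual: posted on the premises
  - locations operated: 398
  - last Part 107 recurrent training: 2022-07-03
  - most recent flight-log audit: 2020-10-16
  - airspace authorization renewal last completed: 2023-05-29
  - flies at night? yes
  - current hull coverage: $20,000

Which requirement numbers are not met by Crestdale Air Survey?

2, 3, 4, 5, 7, 8, 10

1. operations manual present → met
2. waiver documentation absent → not met
3. flight-log audit 1012 days ago vs limit 730 → not met
4. aviation liability coverage $350,000 < $375,000 → not met
5. condition 'flies at night' holds; battery cycle review 200 days ago vs limit 180 → not met
6. visual observers trained 6 ≥ 4 → met
7. condition 'flies over people' holds; Part 107 recurrent training 387 days ago vs limit 365 → not met
8. airspace authorization renewal 57 days ago vs limit 45 → not met
9. aircraft overdue for inspection 1 ≤ 1 → met
10. condition 'flies beyond visual line of sight' holds; maintenance log absent → not met
11. hull coverage $20,000 ≥ $20,000 → met
Not met: 2, 3, 4, 5, 7, 8, 10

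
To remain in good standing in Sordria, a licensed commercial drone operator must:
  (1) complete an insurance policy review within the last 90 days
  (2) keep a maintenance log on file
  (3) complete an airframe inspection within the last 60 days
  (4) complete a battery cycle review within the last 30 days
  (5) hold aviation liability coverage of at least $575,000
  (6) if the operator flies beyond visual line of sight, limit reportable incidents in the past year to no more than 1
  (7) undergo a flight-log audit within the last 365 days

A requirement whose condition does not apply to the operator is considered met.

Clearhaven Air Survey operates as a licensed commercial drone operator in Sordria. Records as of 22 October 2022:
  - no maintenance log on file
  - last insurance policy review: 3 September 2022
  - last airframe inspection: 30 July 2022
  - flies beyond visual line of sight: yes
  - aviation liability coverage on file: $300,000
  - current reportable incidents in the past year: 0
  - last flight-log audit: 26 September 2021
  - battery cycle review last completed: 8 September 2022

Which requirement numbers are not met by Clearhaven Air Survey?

2, 3, 4, 5, 7

1. insurance policy review 49 days ago vs limit 90 → met
2. maintenance log absent → not met
3. airframe inspection 84 days ago vs limit 60 → not met
4. battery cycle review 44 days ago vs limit 30 → not met
5. aviation liability coverage $300,000 < $575,000 → not met
6. condition 'flies beyond visual line of sight' holds; reportable incidents in the past year 0 ≤ 1 → met
7. flight-log audit 391 days ago vs limit 365 → not met
Not met: 2, 3, 4, 5, 7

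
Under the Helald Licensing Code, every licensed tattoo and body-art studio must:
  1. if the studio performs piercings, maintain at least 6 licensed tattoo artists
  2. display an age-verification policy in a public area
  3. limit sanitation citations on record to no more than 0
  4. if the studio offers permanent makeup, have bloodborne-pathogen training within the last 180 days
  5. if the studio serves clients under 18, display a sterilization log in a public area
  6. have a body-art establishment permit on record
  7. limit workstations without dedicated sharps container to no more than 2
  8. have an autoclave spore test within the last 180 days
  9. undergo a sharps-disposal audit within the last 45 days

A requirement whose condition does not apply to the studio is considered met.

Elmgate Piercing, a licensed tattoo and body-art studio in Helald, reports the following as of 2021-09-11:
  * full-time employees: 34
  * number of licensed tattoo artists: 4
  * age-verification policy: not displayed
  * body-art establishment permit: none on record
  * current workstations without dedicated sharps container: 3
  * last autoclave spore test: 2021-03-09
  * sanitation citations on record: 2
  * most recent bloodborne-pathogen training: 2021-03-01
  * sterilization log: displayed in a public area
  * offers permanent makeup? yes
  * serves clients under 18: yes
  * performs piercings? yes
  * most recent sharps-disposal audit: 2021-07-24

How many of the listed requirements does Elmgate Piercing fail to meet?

1. condition 'performs piercings' holds; licensed tattoo artists 4 < 6 → not met
2. age-verification policy absent → not met
3. sanitation citations on record 2 > 0 → not met
4. condition 'offers permanent makeup' holds; bloodborne-pathogen training 194 days ago vs limit 180 → not met
5. condition 'serves clients under 18' holds; sterilization log present → met
6. body-art establishment permit absent → not met
7. workstations without dedicated sharps container 3 > 2 → not met
8. autoclave spore test 186 days ago vs limit 180 → not met
9. sharps-disposal audit 49 days ago vs limit 45 → not met
Not met: 8 of 9

8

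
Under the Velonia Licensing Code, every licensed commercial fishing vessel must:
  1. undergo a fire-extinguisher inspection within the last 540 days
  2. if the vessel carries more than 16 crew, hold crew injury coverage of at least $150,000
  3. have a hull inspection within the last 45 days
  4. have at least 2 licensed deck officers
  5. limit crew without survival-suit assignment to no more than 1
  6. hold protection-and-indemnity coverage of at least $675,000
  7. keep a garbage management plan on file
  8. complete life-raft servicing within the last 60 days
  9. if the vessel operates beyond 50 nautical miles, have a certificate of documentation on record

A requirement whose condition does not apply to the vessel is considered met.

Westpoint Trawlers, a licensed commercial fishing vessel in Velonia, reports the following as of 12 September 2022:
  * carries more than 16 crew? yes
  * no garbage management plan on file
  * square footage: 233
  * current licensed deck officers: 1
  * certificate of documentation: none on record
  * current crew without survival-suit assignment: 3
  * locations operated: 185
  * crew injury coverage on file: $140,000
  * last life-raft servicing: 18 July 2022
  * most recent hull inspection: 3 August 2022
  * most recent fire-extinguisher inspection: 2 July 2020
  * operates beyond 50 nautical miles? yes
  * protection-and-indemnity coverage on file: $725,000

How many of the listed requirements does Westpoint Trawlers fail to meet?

6

1. fire-extinguisher inspection 802 days ago vs limit 540 → not met
2. condition 'carries more than 16 crew' holds; crew injury coverage $140,000 < $150,000 → not met
3. hull inspection 40 days ago vs limit 45 → met
4. licensed deck officers 1 < 2 → not met
5. crew without survival-suit assignment 3 > 1 → not met
6. protection-and-indemnity coverage $725,000 ≥ $675,000 → met
7. garbage management plan absent → not met
8. life-raft servicing 56 days ago vs limit 60 → met
9. condition 'operates beyond 50 nautical miles' holds; certificate of documentation absent → not met
Not met: 6 of 9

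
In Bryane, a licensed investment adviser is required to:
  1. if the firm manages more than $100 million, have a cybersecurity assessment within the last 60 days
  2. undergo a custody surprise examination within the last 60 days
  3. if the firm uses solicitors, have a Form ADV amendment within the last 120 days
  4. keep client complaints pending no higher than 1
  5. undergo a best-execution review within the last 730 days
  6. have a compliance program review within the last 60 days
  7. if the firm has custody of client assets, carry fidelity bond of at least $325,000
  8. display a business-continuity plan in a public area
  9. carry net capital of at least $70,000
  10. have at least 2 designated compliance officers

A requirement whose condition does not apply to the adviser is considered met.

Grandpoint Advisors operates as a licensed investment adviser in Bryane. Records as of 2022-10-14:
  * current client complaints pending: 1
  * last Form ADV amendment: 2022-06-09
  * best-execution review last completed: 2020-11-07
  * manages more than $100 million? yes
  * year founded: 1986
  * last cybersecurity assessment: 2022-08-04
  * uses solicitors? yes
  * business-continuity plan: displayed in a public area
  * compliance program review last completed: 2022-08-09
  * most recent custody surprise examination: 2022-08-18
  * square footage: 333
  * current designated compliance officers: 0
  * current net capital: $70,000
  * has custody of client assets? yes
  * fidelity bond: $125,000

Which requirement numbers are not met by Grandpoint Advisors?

1. condition 'manages more than $100 million' holds; cybersecurity assessment 71 days ago vs limit 60 → not met
2. custody surprise examination 57 days ago vs limit 60 → met
3. condition 'uses solicitors' holds; Form ADV amendment 127 days ago vs limit 120 → not met
4. client complaints pending 1 ≤ 1 → met
5. best-execution review 706 days ago vs limit 730 → met
6. compliance program review 66 days ago vs limit 60 → not met
7. condition 'has custody of client assets' holds; fidelity bond $125,000 < $325,000 → not met
8. business-continuity plan present → met
9. net capital $70,000 ≥ $70,000 → met
10. designated compliance officers 0 < 2 → not met
Not met: 1, 3, 6, 7, 10

1, 3, 6, 7, 10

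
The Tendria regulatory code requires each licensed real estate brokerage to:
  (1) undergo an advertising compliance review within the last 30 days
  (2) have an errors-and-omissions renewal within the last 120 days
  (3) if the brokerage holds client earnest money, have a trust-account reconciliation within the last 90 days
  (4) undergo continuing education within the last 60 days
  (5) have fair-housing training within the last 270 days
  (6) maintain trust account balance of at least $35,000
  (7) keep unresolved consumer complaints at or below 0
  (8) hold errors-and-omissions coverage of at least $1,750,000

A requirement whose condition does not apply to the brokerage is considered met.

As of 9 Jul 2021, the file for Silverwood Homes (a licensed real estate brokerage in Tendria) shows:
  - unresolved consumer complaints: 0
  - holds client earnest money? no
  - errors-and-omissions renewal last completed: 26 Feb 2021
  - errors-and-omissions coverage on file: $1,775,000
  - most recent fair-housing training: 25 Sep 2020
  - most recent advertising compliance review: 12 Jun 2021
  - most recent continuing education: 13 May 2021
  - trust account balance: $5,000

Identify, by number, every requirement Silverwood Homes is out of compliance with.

2, 5, 6

1. advertising compliance review 27 days ago vs limit 30 → met
2. errors-and-omissions renewal 133 days ago vs limit 120 → not met
3. condition 'holds client earnest money' does not hold → requirement n/a → met
4. continuing education 57 days ago vs limit 60 → met
5. fair-housing training 287 days ago vs limit 270 → not met
6. trust account balance $5,000 < $35,000 → not met
7. unresolved consumer complaints 0 ≤ 0 → met
8. errors-and-omissions coverage $1,775,000 ≥ $1,750,000 → met
Not met: 2, 5, 6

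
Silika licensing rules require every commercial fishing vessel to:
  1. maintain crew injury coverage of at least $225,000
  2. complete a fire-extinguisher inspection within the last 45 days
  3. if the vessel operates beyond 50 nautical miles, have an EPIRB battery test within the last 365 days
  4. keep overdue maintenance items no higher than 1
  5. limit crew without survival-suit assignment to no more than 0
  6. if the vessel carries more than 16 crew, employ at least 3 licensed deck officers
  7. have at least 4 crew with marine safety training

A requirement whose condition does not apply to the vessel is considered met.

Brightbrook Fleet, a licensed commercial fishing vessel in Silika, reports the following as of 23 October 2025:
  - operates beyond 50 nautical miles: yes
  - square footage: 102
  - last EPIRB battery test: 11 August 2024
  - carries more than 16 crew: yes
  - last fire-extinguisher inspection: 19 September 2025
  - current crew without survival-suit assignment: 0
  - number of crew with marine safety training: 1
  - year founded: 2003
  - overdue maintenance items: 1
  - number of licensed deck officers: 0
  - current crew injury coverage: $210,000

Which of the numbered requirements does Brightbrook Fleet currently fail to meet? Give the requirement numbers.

1, 3, 6, 7

1. crew injury coverage $210,000 < $225,000 → not met
2. fire-extinguisher inspection 34 days ago vs limit 45 → met
3. condition 'operates beyond 50 nautical miles' holds; EPIRB battery test 438 days ago vs limit 365 → not met
4. overdue maintenance items 1 ≤ 1 → met
5. crew without survival-suit assignment 0 ≤ 0 → met
6. condition 'carries more than 16 crew' holds; licensed deck officers 0 < 3 → not met
7. crew with marine safety training 1 < 4 → not met
Not met: 1, 3, 6, 7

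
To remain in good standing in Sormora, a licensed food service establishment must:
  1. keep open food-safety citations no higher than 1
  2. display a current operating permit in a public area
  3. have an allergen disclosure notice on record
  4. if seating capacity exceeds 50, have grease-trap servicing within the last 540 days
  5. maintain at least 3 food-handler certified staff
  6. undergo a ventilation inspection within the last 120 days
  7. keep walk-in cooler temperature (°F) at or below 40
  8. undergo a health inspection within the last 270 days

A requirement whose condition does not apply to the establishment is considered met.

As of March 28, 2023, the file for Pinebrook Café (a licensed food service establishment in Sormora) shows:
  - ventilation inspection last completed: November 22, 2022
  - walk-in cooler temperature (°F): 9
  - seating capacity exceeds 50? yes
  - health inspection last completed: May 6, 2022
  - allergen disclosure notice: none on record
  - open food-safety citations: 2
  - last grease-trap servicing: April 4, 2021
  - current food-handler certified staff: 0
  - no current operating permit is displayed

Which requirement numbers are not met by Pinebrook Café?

1. open food-safety citations 2 > 1 → not met
2. current operating permit absent → not met
3. allergen disclosure notice absent → not met
4. condition 'seating capacity exceeds 50' holds; grease-trap servicing 723 days ago vs limit 540 → not met
5. food-handler certified staff 0 < 3 → not met
6. ventilation inspection 126 days ago vs limit 120 → not met
7. walk-in cooler temperature (°F) 9 ≤ 40 → met
8. health inspection 326 days ago vs limit 270 → not met
Not met: 1, 2, 3, 4, 5, 6, 8

1, 2, 3, 4, 5, 6, 8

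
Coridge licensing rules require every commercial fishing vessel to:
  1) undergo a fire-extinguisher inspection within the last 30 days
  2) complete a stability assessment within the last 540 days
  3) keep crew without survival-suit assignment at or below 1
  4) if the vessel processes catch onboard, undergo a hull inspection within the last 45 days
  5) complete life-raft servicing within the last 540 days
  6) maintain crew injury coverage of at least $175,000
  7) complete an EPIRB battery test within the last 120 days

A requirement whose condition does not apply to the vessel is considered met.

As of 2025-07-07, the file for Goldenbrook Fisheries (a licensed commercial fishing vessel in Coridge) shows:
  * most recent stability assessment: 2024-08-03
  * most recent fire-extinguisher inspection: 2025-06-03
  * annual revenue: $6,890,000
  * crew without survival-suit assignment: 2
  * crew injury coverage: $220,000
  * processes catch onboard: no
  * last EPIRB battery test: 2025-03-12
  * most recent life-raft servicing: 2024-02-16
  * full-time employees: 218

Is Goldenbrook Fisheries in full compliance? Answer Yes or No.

1. fire-extinguisher inspection 34 days ago vs limit 30 → not met
2. stability assessment 338 days ago vs limit 540 → met
3. crew without survival-suit assignment 2 > 1 → not met
4. condition 'processes catch onboard' does not hold → requirement n/a → met
5. life-raft servicing 507 days ago vs limit 540 → met
6. crew injury coverage $220,000 ≥ $175,000 → met
7. EPIRB battery test 117 days ago vs limit 120 → met
Not met: 1, 3

No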